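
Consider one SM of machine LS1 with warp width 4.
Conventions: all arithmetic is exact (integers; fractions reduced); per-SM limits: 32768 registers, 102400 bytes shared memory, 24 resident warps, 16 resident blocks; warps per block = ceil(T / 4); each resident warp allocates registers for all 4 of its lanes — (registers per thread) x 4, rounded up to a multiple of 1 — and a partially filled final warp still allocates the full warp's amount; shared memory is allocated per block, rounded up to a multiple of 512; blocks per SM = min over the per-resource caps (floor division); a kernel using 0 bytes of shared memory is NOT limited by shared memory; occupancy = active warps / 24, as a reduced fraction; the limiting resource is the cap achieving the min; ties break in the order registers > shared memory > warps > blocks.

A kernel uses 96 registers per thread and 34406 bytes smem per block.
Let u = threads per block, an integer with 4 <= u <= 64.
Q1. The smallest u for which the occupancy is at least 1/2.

Answer: u = 21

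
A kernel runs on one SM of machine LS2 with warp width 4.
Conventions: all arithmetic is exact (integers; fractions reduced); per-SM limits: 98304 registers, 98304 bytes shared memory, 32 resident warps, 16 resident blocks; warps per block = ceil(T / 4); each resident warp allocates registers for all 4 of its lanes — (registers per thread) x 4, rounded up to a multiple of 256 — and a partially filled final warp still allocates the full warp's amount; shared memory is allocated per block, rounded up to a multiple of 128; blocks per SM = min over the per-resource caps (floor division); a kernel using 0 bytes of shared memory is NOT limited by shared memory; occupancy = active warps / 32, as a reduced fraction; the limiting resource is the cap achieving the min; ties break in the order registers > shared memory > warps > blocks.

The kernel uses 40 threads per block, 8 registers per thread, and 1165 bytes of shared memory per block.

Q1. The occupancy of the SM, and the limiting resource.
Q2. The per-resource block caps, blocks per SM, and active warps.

Answer: occupancy 15/16, limited by warps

registers: 38 blocks
shared memory: 76 blocks
warps: 3 blocks
blocks: 16 blocks

Answer: 3 blocks, 30 active warps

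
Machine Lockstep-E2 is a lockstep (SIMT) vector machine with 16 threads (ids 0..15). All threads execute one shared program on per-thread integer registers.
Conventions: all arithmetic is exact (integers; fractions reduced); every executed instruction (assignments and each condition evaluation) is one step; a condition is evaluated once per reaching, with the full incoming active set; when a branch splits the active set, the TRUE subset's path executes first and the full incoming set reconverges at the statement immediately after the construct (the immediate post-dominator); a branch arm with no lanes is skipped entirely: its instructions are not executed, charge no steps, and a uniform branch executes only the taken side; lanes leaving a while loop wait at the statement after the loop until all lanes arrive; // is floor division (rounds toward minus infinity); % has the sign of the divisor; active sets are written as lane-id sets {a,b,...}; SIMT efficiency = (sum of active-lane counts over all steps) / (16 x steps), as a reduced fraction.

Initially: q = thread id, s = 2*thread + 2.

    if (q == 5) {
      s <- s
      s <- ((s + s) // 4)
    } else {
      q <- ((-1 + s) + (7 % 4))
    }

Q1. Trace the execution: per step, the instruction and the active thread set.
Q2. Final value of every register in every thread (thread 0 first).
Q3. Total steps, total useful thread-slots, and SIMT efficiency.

step 0: eval (q == 5)                {0,1,2,3,4,5,6,7,8,9,10,11,12,13,14,15}
step 1: s <- s                       {5}
step 2: s <- ((s + s) // 4)          {5}
step 3: q <- ((-1 + s) + (7 % 4))    {0,1,2,3,4,6,7,8,9,10,11,12,13,14,15}

Answer: 4 steps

q: 4,6,8,10,12,5,16,18,20,22,24,26,28,30,32,34
s: 2,4,6,8,10,6,14,16,18,20,22,24,26,28,30,32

steps = 4; useful = 33; efficiency = 33/64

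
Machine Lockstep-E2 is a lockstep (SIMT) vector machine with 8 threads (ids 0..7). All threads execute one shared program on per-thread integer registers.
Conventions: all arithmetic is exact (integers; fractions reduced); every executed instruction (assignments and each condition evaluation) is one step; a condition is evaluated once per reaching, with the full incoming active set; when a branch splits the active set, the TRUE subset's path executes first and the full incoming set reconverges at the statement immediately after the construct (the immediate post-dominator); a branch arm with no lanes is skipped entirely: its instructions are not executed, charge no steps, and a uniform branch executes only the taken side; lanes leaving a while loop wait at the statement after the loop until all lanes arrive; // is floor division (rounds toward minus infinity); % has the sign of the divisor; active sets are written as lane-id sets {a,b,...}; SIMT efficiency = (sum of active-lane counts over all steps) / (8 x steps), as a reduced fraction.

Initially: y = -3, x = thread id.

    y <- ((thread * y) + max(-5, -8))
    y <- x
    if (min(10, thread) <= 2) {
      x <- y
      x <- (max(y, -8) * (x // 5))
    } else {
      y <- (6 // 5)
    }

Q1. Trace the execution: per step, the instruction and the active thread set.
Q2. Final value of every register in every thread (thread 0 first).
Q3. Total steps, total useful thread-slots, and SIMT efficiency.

step 0: y <- ((thread * y) + max(-5, -8)) {0,1,2,3,4,5,6,7}
step 1: y <- x                       {0,1,2,3,4,5,6,7}
step 2: eval (min(10, thread) <= 2)  {0,1,2,3,4,5,6,7}
step 3: x <- y                       {0,1,2}
step 4: x <- (max(y, -8) * (x // 5)) {0,1,2}
step 5: y <- (6 // 5)                {3,4,5,6,7}

Answer: 6 steps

y: 0,1,2,1,1,1,1,1
x: 0,0,0,3,4,5,6,7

steps = 6; useful = 35; efficiency = 35/48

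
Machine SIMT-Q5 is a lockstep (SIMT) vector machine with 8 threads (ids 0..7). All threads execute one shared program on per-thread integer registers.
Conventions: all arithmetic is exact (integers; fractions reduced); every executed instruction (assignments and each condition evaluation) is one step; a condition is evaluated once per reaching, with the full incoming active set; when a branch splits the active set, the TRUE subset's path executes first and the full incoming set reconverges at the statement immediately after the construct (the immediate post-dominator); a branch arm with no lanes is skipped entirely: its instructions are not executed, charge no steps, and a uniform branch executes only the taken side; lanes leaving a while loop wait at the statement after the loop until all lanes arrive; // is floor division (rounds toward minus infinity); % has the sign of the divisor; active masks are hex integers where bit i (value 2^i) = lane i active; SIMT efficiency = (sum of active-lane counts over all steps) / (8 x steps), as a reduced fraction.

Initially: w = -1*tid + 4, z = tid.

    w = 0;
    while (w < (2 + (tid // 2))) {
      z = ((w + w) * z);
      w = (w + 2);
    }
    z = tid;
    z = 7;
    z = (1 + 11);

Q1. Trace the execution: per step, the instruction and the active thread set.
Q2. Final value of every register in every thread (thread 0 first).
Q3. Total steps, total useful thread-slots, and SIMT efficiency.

step 0: w <- 0                       0xff
step 1: eval (w < (2 + (tid // 2)))  0xff
step 2: z <- ((w + w) * z)           0xff
step 3: w <- (w + 2)                 0xff
step 4: eval (w < (2 + (tid // 2)))  0xff
step 5: z <- ((w + w) * z)           0xfc
step 6: w <- (w + 2)                 0xfc
step 7: eval (w < (2 + (tid // 2)))  0xfc
step 8: z <- ((w + w) * z)           0xc0
step 9: w <- (w + 2)                 0xc0
step 10: eval (w < (2 + (tid // 2)))  0xc0
step 11: z <- tid                     0xff
step 12: z <- 7                       0xff
step 13: z <- (1 + 11)                0xff

Answer: 14 steps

w: 2,2,4,4,4,4,6,6
z: 12,12,12,12,12,12,12,12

steps = 14; useful = 88; efficiency = 88/112 = 11/14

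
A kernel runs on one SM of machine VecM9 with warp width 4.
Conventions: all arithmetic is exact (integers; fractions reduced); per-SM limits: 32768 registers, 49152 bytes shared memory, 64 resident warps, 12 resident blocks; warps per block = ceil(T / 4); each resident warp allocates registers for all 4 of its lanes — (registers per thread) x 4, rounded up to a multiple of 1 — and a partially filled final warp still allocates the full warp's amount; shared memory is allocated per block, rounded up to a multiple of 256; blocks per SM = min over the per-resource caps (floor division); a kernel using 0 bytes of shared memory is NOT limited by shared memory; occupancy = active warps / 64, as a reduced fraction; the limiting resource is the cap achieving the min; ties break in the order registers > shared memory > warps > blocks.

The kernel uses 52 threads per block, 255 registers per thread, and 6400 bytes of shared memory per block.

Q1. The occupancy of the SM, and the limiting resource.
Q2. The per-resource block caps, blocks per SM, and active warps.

Answer: occupancy 13/32, limited by registers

registers: 2 blocks
shared memory: 7 blocks
warps: 4 blocks
blocks: 12 blocks

Answer: 2 blocks, 26 active warps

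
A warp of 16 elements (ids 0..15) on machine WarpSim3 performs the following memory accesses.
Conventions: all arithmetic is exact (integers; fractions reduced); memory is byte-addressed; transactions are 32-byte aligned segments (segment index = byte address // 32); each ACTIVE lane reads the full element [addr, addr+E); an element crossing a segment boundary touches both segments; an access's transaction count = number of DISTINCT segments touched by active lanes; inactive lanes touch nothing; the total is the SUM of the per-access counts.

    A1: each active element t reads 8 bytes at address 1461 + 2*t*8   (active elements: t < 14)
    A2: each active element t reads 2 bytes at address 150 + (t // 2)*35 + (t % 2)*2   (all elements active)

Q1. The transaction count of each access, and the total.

A1: 8 transactions
A2: 9 transactions

Answer: 8,9; total 17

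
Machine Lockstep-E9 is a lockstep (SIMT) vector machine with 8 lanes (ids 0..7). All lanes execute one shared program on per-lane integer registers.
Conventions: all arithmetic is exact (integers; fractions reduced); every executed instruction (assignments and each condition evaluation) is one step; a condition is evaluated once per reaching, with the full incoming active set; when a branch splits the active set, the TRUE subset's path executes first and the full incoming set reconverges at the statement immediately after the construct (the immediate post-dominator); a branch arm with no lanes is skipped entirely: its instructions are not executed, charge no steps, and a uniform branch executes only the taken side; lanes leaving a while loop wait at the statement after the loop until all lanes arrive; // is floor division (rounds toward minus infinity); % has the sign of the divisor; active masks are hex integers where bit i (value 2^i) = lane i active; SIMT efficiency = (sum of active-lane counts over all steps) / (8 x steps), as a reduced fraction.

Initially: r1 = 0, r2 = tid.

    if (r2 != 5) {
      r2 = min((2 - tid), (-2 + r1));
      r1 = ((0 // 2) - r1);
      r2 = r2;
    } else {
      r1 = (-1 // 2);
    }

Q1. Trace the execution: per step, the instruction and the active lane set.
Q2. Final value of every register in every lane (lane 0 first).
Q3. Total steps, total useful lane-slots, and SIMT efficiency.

step 0: eval (r2 != 5)               0xff
step 1: r2 <- min((2 - tid), (-2 + r1)) 0xdf
step 2: r1 <- ((0 // 2) - r1)        0xdf
step 3: r2 <- r2                     0xdf
step 4: r1 <- (-1 // 2)              0x20

Answer: 5 steps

r1: 0,0,0,0,0,-1,0,0
r2: -2,-2,-2,-2,-2,5,-4,-5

steps = 5; useful = 30; efficiency = 30/40 = 3/4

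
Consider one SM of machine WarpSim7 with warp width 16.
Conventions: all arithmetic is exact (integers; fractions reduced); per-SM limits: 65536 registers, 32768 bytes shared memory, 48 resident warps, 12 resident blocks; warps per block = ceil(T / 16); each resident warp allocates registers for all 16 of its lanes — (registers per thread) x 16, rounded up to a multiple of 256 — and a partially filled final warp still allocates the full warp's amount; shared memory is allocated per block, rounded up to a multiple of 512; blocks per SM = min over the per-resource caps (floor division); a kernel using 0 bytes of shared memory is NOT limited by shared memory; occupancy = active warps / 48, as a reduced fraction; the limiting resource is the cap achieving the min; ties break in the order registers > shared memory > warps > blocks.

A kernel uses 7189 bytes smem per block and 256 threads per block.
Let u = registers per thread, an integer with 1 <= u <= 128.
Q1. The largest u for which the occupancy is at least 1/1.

Answer: u = 80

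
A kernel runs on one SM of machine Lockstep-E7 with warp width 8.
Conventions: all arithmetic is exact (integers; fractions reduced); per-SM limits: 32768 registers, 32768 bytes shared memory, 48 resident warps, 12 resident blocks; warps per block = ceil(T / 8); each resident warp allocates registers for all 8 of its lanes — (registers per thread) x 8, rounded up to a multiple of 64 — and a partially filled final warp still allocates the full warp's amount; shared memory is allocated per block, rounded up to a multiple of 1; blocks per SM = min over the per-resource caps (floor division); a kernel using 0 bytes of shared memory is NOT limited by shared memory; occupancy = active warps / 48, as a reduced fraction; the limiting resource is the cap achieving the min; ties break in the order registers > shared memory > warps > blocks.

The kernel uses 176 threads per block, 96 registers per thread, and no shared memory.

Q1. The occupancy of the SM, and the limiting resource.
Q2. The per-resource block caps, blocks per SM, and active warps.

Answer: occupancy 11/24, limited by registers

registers: 1 block
shared memory: no limit (kernel uses none)
warps: 2 blocks
blocks: 12 blocks

Answer: 1 block, 22 active warps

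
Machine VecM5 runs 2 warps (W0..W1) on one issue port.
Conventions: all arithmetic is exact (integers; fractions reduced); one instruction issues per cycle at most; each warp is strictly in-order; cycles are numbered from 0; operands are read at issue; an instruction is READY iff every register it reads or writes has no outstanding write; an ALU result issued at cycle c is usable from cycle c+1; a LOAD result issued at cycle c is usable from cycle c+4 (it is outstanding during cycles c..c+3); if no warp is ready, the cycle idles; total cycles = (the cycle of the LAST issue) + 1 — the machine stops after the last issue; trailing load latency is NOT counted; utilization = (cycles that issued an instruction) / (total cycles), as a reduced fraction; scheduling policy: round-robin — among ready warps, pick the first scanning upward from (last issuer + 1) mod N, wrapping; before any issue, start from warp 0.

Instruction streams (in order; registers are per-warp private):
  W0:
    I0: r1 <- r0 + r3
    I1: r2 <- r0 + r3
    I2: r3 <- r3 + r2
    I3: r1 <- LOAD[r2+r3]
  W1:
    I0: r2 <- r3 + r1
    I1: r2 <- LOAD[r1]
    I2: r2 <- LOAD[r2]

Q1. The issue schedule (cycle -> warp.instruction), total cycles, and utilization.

cycle 0: W0.I0
cycle 1: W1.I0
cycle 2: W0.I1
cycle 3: W1.I1
cycle 4: W0.I2
cycle 5: W0.I3
cycle 6: idle
cycle 7: W1.I2

Answer: 8 cycles, utilization 7/8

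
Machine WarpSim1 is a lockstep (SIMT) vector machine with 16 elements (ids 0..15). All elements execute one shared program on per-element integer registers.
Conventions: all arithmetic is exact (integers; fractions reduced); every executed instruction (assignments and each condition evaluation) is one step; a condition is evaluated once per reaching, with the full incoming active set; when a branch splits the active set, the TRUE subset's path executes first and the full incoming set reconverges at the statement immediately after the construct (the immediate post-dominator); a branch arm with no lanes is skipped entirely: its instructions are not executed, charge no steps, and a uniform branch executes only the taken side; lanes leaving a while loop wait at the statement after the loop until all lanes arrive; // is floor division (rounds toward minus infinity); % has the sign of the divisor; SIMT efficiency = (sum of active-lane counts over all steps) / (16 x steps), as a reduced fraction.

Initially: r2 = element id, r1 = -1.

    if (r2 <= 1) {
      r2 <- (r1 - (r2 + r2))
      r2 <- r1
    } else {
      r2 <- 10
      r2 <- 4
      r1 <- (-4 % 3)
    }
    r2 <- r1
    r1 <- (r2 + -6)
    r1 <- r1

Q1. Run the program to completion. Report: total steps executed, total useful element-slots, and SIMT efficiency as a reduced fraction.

Answer: 9 steps, 110 useful, 55/72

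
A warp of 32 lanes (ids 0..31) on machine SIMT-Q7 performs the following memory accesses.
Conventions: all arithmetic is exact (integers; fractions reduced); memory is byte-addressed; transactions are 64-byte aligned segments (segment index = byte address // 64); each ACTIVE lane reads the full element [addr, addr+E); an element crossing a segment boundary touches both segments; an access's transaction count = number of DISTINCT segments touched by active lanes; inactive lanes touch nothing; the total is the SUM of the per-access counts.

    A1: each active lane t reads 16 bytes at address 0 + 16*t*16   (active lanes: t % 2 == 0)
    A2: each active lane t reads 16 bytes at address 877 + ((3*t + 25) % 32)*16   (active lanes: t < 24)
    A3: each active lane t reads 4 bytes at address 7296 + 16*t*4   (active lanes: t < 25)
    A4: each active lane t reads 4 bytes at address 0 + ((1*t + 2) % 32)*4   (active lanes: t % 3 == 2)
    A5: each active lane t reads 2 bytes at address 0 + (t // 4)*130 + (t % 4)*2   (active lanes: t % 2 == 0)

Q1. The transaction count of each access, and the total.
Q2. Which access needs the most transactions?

A1: 16 transactions
A2: 9 transactions
A3: 25 transactions
A4: 2 transactions
A5: 8 transactions

Answer: 16,9,25,2,8; total 60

Answer: A3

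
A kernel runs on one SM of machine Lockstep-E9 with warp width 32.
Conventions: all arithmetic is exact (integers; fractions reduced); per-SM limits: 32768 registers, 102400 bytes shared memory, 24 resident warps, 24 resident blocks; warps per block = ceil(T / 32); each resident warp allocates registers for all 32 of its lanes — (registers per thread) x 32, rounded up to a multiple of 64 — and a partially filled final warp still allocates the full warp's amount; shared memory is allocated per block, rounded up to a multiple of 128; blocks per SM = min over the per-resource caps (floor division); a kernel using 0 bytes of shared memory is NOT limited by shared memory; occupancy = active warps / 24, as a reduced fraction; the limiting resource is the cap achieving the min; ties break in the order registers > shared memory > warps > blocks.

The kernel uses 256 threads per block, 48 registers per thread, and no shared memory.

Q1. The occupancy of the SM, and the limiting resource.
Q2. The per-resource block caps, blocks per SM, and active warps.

Answer: occupancy 2/3, limited by registers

registers: 2 blocks
shared memory: no limit (kernel uses none)
warps: 3 blocks
blocks: 24 blocks

Answer: 2 blocks, 16 active warps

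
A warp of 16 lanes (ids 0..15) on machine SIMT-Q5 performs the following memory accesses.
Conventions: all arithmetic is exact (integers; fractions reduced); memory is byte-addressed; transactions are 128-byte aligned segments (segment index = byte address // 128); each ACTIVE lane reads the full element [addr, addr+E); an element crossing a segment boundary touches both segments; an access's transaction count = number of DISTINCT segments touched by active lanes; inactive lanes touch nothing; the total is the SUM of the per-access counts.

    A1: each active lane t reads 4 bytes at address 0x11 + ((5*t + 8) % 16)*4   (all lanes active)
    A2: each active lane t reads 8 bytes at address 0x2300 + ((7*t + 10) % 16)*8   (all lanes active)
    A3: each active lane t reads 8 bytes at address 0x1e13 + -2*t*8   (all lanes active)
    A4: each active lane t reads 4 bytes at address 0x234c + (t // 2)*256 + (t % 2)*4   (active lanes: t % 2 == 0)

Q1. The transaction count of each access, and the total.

A1: 1 transaction
A2: 1 transaction
A3: 3 transactions
A4: 8 transactions

Answer: 1,1,3,8; total 13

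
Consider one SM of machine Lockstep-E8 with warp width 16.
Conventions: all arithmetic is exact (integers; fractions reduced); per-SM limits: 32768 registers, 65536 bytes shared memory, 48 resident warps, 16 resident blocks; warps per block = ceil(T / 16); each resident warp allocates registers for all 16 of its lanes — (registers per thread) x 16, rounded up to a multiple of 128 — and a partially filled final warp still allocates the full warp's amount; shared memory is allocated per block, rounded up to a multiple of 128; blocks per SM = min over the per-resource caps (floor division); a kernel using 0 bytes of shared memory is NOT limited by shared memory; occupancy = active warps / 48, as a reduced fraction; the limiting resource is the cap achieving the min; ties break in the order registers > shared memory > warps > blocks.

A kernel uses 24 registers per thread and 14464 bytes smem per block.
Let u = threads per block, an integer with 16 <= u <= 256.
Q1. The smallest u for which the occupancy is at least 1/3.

Answer: u = 49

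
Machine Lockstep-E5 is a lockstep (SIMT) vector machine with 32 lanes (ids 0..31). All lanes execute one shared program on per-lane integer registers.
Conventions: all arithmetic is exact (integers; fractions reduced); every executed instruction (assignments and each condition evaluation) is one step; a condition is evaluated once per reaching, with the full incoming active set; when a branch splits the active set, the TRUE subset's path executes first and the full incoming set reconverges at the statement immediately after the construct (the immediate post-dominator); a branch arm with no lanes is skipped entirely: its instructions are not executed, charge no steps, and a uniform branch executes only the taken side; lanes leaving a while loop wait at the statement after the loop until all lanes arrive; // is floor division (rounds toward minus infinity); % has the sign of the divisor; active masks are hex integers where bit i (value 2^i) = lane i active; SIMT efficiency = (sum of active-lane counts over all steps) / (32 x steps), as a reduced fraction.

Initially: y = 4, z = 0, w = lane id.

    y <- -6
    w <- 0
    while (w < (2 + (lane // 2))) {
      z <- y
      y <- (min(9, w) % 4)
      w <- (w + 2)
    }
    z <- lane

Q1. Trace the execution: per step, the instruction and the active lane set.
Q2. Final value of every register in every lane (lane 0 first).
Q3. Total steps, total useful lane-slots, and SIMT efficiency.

step 0: y <- -6                      0xffffffff
step 1: w <- 0                       0xffffffff
step 2: eval (w < (2 + (lane // 2))) 0xffffffff
step 3: z <- y                       0xffffffff
step 4: y <- (min(9, w) % 4)         0xffffffff
step 5: w <- (w + 2)                 0xffffffff
step 6: eval (w < (2 + (lane // 2))) 0xffffffff
step 7: z <- y                       0xfffffffc
step 8: y <- (min(9, w) % 4)         0xfffffffc
step 9: w <- (w + 2)                 0xfffffffc
step 10: eval (w < (2 + (lane // 2))) 0xfffffffc
step 11: z <- y                       0xffffffc0
step 12: y <- (min(9, w) % 4)         0xffffffc0
step 13: w <- (w + 2)                 0xffffffc0
step 14: eval (w < (2 + (lane // 2))) 0xffffffc0
step 15: z <- y                       0xfffffc00
step 16: y <- (min(9, w) % 4)         0xfffffc00
step 17: w <- (w + 2)                 0xfffffc00
step 18: eval (w < (2 + (lane // 2))) 0xfffffc00
step 19: z <- y                       0xffffc000
step 20: y <- (min(9, w) % 4)         0xffffc000
step 21: w <- (w + 2)                 0xffffc000
step 22: eval (w < (2 + (lane // 2))) 0xffffc000
step 23: z <- y                       0xfffc0000
step 24: y <- (min(9, w) % 4)         0xfffc0000
step 25: w <- (w + 2)                 0xfffc0000
step 26: eval (w < (2 + (lane // 2))) 0xfffc0000
step 27: z <- y                       0xffc00000
step 28: y <- (min(9, w) % 4)         0xffc00000
step 29: w <- (w + 2)                 0xffc00000
step 30: eval (w < (2 + (lane // 2))) 0xffc00000
step 31: z <- y                       0xfc000000
step 32: y <- (min(9, w) % 4)         0xfc000000
step 33: w <- (w + 2)                 0xfc000000
step 34: eval (w < (2 + (lane // 2))) 0xfc000000
step 35: z <- y                       0xc0000000
step 36: y <- (min(9, w) % 4)         0xc0000000
step 37: w <- (w + 2)                 0xc0000000
step 38: eval (w < (2 + (lane // 2))) 0xc0000000
step 39: z <- lane                    0xffffffff

Answer: 40 steps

y: 0,0,2,2,2,2,0,0,0,0,2,2,2,2,0,0,0,0,1,1,1,1,1,1,1,1,1,1,1,1,1,1
z: 0,1,2,3,4,5,6,7,8,9,10,11,12,13,14,15,16,17,18,19,20,21,22,23,24,25,26,27,28,29,30,31
w: 2,2,4,4,4,4,6,6,6,6,8,8,8,8,10,10,10,10,12,12,12,12,14,14,14,14,16,16,16,16,18,18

steps = 40; useful = 768; efficiency = 768/1280 = 3/5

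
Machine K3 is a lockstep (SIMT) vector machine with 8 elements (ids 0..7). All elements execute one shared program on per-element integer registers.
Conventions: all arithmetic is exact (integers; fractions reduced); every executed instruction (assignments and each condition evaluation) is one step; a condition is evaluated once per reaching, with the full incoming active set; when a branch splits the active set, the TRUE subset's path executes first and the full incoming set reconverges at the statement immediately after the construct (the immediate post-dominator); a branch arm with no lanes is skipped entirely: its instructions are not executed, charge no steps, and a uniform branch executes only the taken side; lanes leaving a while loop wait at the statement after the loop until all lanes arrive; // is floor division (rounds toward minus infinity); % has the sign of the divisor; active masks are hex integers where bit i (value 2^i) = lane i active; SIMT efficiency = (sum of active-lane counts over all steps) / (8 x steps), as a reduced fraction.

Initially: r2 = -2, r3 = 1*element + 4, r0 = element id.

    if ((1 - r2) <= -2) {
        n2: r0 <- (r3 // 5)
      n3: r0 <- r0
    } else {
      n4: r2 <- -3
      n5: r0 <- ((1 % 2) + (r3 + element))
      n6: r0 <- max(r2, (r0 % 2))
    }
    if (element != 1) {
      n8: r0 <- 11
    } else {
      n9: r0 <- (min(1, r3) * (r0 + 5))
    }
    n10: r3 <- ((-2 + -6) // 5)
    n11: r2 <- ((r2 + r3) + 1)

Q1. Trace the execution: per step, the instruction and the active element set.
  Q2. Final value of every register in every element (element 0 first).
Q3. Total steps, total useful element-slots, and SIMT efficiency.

step 0: eval ((1 - r2) <= -2)        0xff
step 1: r2 <- -3                     0xff
step 2: r0 <- ((1 % 2) + (r3 + element)) 0xff
step 3: r0 <- max(r2, (r0 % 2))      0xff
step 4: eval (element != 1)          0xff
step 5: r0 <- 11                     0xfd
step 6: r0 <- (min(1, r3) * (r0 + 5)) 0x02
step 7: r3 <- ((-2 + -6) // 5)       0xff
step 8: r2 <- ((r2 + r3) + 1)        0xff

Answer: 9 steps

r2: -4,-4,-4,-4,-4,-4,-4,-4
r3: -2,-2,-2,-2,-2,-2,-2,-2
r0: 11,6,11,11,11,11,11,11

steps = 9; useful = 64; efficiency = 64/72 = 8/9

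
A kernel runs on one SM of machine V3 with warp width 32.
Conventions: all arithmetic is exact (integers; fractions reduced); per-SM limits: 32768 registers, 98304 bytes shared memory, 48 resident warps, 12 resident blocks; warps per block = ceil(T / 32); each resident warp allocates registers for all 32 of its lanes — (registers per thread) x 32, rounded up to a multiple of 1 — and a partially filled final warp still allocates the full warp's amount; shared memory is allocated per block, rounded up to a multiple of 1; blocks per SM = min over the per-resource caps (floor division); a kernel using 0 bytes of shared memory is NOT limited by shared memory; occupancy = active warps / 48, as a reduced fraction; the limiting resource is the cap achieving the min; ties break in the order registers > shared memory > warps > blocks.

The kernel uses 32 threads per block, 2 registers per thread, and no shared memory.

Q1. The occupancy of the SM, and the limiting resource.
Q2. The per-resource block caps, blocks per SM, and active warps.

Answer: occupancy 1/4, limited by blocks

registers: 512 blocks
shared memory: no limit (kernel uses none)
warps: 48 blocks
blocks: 12 blocks

Answer: 12 blocks, 12 active warps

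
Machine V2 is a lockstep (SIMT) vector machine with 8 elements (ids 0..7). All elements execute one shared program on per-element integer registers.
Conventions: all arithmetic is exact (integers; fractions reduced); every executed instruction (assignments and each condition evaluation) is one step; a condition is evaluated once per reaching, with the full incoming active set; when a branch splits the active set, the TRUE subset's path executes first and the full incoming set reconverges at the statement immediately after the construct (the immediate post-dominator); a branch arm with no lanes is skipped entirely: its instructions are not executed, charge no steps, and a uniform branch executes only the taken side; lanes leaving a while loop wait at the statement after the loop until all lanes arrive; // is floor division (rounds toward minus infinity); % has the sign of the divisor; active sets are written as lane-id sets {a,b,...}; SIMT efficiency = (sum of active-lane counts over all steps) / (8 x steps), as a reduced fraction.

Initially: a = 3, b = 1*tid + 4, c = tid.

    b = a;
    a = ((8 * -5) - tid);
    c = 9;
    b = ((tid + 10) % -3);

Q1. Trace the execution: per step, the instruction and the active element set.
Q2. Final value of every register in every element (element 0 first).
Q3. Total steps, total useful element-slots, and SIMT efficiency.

step 0: b <- a                       {0,1,2,3,4,5,6,7}
step 1: a <- ((8 * -5) - tid)        {0,1,2,3,4,5,6,7}
step 2: c <- 9                       {0,1,2,3,4,5,6,7}
step 3: b <- ((tid + 10) % -3)       {0,1,2,3,4,5,6,7}

Answer: 4 steps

a: -40,-41,-42,-43,-44,-45,-46,-47
b: -2,-1,0,-2,-1,0,-2,-1
c: 9,9,9,9,9,9,9,9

steps = 4; useful = 32; efficiency = 32/32 = 1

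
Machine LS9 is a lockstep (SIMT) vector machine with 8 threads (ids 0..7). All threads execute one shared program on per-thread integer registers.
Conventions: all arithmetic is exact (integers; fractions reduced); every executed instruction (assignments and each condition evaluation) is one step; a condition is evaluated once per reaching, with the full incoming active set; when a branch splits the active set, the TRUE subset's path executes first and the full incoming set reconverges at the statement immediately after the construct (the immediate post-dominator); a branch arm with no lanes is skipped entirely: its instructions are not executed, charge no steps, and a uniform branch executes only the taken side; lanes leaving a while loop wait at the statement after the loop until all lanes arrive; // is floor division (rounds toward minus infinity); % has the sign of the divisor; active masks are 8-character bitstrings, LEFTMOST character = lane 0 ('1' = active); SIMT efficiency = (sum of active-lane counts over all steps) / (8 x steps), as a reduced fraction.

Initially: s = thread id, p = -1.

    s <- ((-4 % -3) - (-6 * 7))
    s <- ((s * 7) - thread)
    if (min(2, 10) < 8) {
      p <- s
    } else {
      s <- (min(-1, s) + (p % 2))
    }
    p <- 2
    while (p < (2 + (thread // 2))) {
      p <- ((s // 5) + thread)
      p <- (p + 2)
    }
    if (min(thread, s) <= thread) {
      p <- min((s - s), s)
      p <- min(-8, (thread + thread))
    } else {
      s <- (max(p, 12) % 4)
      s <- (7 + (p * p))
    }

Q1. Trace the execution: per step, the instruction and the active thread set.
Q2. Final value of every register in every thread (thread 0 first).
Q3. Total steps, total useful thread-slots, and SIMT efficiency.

step 0: s <- ((-4 % -3) - (-6 * 7))  11111111
step 1: s <- ((s * 7) - thread)      11111111
step 2: eval (min(2, 10) < 8)        11111111
step 3: p <- s                       11111111
step 4: p <- 2                       11111111
step 5: eval (p < (2 + (thread // 2))) 11111111
step 6: p <- ((s // 5) + thread)     00111111
step 7: p <- (p + 2)                 00111111
step 8: eval (p < (2 + (thread // 2))) 00111111
step 9: eval (min(thread, s) <= thread) 11111111
step 10: p <- min((s - s), s)         11111111
step 11: p <- min(-8, (thread + thread)) 11111111

Answer: 12 steps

s: 287,286,285,284,283,282,281,280
p: -8,-8,-8,-8,-8,-8,-8,-8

steps = 12; useful = 90; efficiency = 90/96 = 15/16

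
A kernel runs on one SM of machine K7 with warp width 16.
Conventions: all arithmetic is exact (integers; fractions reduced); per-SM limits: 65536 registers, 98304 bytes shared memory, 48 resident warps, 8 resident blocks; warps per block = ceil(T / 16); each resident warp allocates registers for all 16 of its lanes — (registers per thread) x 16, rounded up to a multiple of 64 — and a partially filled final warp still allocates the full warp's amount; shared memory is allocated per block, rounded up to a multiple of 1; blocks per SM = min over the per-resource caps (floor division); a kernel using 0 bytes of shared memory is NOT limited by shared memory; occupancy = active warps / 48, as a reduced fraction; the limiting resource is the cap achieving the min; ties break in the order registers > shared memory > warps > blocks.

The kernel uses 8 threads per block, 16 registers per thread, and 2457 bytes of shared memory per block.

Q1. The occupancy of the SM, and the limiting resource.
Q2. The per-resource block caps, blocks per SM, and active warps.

Answer: occupancy 1/6, limited by blocks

registers: 256 blocks
shared memory: 40 blocks
warps: 48 blocks
blocks: 8 blocks

Answer: 8 blocks, 8 active warps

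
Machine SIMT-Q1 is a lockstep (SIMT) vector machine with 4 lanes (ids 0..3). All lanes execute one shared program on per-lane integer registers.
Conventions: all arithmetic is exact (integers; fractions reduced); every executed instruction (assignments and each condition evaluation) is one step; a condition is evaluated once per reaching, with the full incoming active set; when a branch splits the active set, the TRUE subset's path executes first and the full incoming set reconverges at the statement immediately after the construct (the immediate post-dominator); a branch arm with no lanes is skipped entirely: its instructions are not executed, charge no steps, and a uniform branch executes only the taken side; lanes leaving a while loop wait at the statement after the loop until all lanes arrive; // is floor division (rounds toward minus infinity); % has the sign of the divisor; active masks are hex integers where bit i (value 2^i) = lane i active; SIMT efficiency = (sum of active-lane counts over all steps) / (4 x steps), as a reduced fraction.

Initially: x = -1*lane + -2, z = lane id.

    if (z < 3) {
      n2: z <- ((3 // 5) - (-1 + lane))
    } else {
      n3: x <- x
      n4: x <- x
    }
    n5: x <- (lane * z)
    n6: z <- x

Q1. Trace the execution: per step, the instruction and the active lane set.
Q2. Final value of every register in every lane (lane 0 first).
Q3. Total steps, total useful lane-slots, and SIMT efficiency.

step 0: eval (z < 3)                 0xf
step 1: z <- ((3 // 5) - (-1 + lane)) 0x7
step 2: x <- x                       0x8
step 3: x <- x                       0x8
step 4: x <- (lane * z)              0xf
step 5: z <- x                       0xf

Answer: 6 steps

x: 0,0,-2,9
z: 0,0,-2,9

steps = 6; useful = 17; efficiency = 17/24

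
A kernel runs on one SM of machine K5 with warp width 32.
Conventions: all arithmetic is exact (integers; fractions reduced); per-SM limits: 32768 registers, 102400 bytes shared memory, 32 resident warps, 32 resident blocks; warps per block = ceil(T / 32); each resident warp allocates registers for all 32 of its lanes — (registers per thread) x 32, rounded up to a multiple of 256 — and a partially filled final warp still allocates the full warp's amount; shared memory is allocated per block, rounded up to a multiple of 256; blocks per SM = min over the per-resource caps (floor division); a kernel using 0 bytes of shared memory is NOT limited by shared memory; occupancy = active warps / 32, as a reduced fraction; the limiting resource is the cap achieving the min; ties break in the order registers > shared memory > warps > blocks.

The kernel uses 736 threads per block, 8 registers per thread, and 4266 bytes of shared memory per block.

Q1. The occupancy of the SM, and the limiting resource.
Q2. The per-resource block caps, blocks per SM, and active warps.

Answer: occupancy 23/32, limited by warps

registers: 5 blocks
shared memory: 23 blocks
warps: 1 block
blocks: 32 blocks

Answer: 1 block, 23 active warps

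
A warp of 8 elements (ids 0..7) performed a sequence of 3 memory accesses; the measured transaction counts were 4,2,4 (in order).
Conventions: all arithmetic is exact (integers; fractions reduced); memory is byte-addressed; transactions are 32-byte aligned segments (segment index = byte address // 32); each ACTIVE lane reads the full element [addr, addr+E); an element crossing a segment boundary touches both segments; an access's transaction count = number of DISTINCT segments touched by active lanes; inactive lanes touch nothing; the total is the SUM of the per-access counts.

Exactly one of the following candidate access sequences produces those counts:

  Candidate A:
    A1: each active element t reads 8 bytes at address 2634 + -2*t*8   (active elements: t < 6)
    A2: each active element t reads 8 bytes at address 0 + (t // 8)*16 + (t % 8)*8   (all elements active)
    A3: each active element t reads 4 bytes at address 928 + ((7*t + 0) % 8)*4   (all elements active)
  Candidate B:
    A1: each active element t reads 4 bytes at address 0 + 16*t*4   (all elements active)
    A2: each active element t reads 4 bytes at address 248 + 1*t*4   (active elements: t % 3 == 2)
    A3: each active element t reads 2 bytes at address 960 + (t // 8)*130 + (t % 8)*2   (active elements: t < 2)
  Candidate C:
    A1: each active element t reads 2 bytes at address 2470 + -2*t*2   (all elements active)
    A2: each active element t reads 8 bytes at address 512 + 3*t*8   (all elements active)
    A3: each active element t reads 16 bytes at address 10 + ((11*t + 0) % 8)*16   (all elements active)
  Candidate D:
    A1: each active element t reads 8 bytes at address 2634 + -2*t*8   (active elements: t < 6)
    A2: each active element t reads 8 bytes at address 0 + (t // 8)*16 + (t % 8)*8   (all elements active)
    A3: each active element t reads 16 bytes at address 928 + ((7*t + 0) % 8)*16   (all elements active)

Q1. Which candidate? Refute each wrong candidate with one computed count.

A: A3 gives 1 transaction, not 4
B: A1 gives 8 transactions, not 4
C: A1 gives 2 transactions, not 4
D: all counts match (4,2,4)

Answer: D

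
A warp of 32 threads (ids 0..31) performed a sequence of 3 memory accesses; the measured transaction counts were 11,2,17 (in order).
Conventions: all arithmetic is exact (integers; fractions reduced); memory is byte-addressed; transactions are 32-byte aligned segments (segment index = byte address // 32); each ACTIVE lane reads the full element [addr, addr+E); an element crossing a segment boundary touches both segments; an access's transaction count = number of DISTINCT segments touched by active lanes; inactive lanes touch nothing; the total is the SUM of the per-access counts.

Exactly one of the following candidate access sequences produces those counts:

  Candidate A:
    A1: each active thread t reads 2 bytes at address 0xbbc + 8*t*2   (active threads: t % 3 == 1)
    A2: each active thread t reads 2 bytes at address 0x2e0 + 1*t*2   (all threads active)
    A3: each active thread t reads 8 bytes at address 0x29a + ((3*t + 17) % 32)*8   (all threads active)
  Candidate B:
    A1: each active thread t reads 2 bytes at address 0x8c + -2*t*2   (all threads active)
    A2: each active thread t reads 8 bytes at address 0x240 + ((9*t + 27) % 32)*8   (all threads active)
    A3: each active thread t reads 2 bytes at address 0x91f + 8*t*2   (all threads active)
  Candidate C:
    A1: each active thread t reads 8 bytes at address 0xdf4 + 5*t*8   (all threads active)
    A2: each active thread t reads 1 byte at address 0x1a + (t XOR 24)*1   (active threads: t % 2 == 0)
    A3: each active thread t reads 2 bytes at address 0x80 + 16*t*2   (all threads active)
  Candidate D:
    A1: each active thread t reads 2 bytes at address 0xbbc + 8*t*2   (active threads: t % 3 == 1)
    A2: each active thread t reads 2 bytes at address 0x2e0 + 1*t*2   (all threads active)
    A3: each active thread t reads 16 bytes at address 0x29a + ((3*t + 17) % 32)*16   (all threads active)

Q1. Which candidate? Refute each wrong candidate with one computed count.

A: A3 gives 9 transactions, not 17
B: A1 gives 5 transactions, not 11
C: A1 gives 40 transactions, not 11
D: all counts match (11,2,17)

Answer: D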